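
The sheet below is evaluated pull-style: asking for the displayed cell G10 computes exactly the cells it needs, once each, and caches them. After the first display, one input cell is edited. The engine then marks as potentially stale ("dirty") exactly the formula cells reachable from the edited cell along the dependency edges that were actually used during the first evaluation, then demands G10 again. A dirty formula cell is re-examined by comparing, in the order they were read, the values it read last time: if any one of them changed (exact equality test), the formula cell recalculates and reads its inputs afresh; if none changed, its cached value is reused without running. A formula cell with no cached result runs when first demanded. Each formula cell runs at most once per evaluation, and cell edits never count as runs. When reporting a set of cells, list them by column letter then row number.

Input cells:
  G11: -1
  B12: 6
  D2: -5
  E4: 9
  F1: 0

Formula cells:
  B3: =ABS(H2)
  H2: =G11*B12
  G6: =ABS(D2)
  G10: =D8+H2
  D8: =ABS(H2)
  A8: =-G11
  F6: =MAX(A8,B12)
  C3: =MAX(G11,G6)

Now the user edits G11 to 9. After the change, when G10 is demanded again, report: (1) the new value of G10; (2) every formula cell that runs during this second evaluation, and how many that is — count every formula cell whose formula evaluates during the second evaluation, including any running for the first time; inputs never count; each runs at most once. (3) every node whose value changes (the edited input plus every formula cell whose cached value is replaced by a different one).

Demanding G10 again yields 108.
3 formula cells run: D8, G10, H2.
The nodes whose values change: D8, G10, G11, H2.

First demand of the output computes:
  H2 = -1 * 6 = -6
  D8 = ABS(-6) = 6
  G10 = 6 + -6 = 0

After the edit, cleaning proceeds:
  H2: a read changed (G11 -1->9) — executes, giving 54.
  D8: a read changed (H2 -6->54) — executes, giving 54.
  G10: a read changed (D8 6->54; H2 -6->54) — executes, giving 108.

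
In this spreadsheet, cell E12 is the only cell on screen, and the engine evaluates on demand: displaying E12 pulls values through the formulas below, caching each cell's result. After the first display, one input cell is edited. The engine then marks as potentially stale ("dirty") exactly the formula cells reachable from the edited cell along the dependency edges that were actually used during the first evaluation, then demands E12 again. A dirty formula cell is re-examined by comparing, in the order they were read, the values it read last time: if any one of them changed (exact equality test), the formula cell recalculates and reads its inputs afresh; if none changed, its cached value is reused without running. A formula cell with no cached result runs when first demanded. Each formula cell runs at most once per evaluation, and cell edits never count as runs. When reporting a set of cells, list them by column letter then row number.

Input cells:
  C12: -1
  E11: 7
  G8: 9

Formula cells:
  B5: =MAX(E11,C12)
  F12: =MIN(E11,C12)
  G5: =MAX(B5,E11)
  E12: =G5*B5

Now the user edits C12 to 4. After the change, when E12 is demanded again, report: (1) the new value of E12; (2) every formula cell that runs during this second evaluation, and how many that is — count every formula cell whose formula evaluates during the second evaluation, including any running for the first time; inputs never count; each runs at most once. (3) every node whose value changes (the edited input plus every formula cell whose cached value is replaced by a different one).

Initial pass — values computed on the first demand:
  B5 = MAX(7, -1) = 7
  G5 = MAX(7, 7) = 7
  E12 = 7 * 7 = 49

Second demand — change propagation:
  B5: re-runs because C12 -1->4; new result 7 (unchanged).
  G5: re-examined; everything it read last time is the same (B5 unchanged, E11 unchanged) — cache 7 kept, no run.
  E12: re-examined; everything it read last time is the same (G5 unchanged, B5 unchanged) — cache 49 kept, no run.

The important point: B5 recomputes to an identical value, and the output ends up unchanged.

E12 now evaluates to 49.
Run set: B5 (1 run).
Changed values: C12.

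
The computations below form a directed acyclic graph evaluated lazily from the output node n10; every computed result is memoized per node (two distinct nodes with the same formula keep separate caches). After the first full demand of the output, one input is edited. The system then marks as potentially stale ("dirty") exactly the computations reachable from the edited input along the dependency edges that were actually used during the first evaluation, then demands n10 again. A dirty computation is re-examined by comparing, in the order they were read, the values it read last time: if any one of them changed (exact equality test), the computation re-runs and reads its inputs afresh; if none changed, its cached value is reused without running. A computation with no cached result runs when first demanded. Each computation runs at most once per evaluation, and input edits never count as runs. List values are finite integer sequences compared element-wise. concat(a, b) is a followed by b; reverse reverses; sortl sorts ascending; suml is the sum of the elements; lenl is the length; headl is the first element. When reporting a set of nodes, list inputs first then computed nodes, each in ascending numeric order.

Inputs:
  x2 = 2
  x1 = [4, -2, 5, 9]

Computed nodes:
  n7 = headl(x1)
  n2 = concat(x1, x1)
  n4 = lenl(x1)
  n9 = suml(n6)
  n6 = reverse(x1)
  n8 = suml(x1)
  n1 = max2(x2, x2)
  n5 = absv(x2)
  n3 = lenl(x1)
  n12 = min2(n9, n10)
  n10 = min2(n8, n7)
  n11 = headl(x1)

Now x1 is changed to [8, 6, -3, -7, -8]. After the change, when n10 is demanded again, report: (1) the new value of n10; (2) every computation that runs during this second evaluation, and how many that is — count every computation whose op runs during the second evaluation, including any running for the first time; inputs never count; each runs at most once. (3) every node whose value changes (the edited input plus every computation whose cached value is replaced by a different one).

Demanding n10 again yields -4.
3 computations run: n7, n8, n10.
The nodes whose values change: x1, n7, n8, n10.

First demand of the output computes:
  n7 = headl([4, -2, 5, 9]) = 4
  n8 = suml([4, -2, 5, 9]) = 16
  n10 = min2(16, 4) = 4

After the edit, cleaning proceeds:
  n7: a read changed (x1 [4, -2, 5, 9]->[8, 6, -3, -7, -8]) — executes, giving 8.
  n8: a read changed (x1 [4, -2, 5, 9]->[8, 6, -3, -7, -8]) — executes, giving -4.
  n10: a read changed (n8 16->-4; n7 4->8) — executes, giving -4.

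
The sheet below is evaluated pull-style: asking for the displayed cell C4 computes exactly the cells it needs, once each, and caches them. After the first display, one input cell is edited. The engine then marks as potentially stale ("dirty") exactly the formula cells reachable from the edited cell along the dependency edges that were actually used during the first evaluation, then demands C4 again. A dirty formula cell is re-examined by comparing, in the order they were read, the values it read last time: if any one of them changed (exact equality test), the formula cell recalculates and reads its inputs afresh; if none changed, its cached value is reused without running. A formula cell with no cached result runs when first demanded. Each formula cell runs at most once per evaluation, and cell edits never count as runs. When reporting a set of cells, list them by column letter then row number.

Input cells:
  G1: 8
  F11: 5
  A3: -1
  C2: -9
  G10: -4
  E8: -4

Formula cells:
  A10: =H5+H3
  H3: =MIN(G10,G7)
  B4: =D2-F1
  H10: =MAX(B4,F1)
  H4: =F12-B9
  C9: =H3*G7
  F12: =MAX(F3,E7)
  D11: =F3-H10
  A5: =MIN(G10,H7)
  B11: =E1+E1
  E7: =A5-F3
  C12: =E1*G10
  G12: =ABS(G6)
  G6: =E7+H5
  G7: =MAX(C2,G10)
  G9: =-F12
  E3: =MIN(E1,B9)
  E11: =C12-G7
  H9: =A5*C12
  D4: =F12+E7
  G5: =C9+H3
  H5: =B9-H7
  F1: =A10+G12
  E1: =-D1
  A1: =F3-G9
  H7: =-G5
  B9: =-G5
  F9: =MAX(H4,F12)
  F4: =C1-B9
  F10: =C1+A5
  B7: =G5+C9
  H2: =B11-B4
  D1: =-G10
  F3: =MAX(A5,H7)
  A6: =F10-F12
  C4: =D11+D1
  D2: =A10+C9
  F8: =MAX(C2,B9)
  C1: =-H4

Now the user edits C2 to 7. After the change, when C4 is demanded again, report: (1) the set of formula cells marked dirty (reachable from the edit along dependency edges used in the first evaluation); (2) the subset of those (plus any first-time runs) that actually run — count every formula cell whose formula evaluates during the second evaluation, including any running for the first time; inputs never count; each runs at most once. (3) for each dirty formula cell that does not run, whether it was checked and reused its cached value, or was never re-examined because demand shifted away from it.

The edit dirties: A5, A10, B4, B9, C4, C9, D2, D11, E7, F1, F3, G5, G6, G7, G12, H3, H5, H7, H10.
18 formula cells run: A5, B4, B9, C4, C9, D2, D11, E7, F1, F3, G5, G6, G7, G12, H3, H5, H7, H10.
Cache hits after checking: A10.
Note where the cutoff bites: A10 is checked, finds nothing changed, and keeps its cache.

First demand of the output computes:
  D1 = -(-4) = 4
  G7 = MAX(-9, -4) = -4
  H3 = MIN(-4, -4) = -4
  C9 = -4 * -4 = 16
  G5 = 16 + -4 = 12
  B9 = -(12) = -12
  H7 = -(12) = -12
  A5 = MIN(-4, -12) = -12
  F3 = MAX(-12, -12) = -12
  E7 = -12 - -12 = 0
  H5 = -12 - -12 = 0
  A10 = 0 + -4 = -4
  D2 = -4 + 16 = 12
  G6 = 0 + 0 = 0
  G12 = ABS(0) = 0
  F1 = -4 + 0 = -4
  B4 = 12 - -4 = 16
  H10 = MAX(16, -4) = 16
  D11 = -12 - 16 = -28
  C4 = -28 + 4 = -24

After the edit, cleaning proceeds:
  G7: a read changed (C2 -9->7) — executes, giving 7.
  H3: a read changed (G7 -4->7) — executes, giving -4 — identical to its old value.
  C9: a read changed (G7 -4->7) — executes, giving -28.
  G5: a read changed (C9 16->-28) — executes, giving -32.
  B9: a read changed (G5 12->-32) — executes, giving 32.
  H7: a read changed (G5 12->-32) — executes, giving 32.
  A5: a read changed (H7 -12->32) — executes, giving -4.
  F3: a read changed (A5 -12->-4; H7 -12->32) — executes, giving 32.
  E7: a read changed (A5 -12->-4; F3 -12->32) — executes, giving -36.
  H5: a read changed (B9 -12->32; H7 -12->32) — executes, giving 0 — identical to its old value.
  A10: dirty, but its reads are unchanged (H5 unchanged, H3 unchanged); cached -4 stands.
  D2: a read changed (C9 16->-28) — executes, giving -32.
  G6: a read changed (E7 0->-36) — executes, giving -36.
  G12: a read changed (G6 0->-36) — executes, giving 36.
  F1: a read changed (G12 0->36) — executes, giving 32.
  B4: a read changed (D2 12->-32; F1 -4->32) — executes, giving -64.
  H10: a read changed (B4 16->-64; F1 -4->32) — executes, giving 32.
  D11: a read changed (F3 -12->32; H10 16->32) — executes, giving 0.
  C4: a read changed (D11 -28->0) — executes, giving 4.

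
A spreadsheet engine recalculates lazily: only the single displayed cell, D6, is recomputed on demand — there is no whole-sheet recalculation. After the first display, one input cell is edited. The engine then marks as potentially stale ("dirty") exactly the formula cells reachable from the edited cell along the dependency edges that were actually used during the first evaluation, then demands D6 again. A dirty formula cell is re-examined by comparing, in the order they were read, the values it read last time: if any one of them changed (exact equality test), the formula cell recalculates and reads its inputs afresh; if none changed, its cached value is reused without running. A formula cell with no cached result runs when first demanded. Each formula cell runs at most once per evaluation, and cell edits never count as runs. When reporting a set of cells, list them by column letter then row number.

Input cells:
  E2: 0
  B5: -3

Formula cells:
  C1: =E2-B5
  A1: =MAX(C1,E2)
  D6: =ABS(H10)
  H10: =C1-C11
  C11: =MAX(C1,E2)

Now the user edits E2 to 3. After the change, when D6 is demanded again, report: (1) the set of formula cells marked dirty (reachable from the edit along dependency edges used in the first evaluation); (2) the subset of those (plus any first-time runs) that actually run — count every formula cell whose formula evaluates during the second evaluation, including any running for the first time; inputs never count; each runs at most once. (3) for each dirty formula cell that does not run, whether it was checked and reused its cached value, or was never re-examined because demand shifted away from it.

First evaluation (everything demanded from the output):
  C1 = 0 - -3 = 3
  C11 = MAX(3, 0) = 3
  H10 = 3 - 3 = 0
  D6 = ABS(0) = 0

Propagation after the edit:
  C1: runs — E2 0->3; result 6.
  C11: runs — C1 3->6; E2 0->3; result 6.
  H10: runs — C1 3->6; C11 3->6; result 0 (same value as before).
  D6: checked — values it read are unchanged (H10 unchanged); reused cached 0 without running.

Key observation: the change is absorbed at H10 — it re-runs but produces the same value, and the output's value is unchanged.

Marked dirty: C1, C11, D6, H10.
Formula cells that run: C1, C11, H10 — 3 in total.
Checked but reused from cache: D6.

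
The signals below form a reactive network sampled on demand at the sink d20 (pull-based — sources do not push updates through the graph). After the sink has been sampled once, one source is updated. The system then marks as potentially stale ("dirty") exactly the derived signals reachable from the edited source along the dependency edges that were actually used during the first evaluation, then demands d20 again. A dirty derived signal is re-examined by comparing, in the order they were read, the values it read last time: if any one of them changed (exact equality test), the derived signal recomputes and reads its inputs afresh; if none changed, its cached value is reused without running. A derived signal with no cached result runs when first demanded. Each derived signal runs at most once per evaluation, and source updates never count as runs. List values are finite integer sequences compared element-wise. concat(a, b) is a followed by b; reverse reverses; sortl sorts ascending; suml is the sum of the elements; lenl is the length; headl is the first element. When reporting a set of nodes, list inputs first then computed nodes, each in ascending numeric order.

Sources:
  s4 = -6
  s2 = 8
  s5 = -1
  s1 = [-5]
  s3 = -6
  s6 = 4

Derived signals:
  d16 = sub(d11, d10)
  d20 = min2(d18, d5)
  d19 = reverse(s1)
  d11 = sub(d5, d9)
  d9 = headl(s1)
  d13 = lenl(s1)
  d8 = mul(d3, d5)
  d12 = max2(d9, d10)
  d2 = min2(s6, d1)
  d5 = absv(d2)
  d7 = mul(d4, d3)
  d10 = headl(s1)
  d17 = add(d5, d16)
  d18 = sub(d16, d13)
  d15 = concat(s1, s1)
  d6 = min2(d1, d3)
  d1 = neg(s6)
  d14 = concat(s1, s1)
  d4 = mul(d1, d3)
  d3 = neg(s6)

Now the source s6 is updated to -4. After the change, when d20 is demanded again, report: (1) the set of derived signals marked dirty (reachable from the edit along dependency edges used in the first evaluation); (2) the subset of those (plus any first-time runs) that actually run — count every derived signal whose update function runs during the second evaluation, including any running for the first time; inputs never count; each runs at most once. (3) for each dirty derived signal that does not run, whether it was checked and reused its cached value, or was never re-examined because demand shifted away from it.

Dirty set: d1, d2, d5, d11, d16, d18, d20.
Run set: d1, d2 (2 run).
Re-examined without running (cache reused): d5, d11, d16, d18, d20.
The important point: d2 recomputes to an identical value, and the output ends up unchanged.

Initial pass — values computed on the first demand:
  d1 = neg(4) = -4
  d2 = min2(4, -4) = -4
  d5 = absv(-4) = 4
  d9 = headl([-5]) = -5
  d10 = headl([-5]) = -5
  d11 = sub(4, -5) = 9
  d13 = lenl([-5]) = 1
  d16 = sub(9, -5) = 14
  d18 = sub(14, 1) = 13
  d20 = min2(13, 4) = 4

Second demand — change propagation:
  d1: re-runs because s6 4->-4; new result 4.
  d2: re-runs because s6 4->-4; d1 -4->4; new result -4 (unchanged).
  d5: re-examined; everything it read last time is the same (d2 unchanged) — cache 4 kept, no run.
  d11: re-examined; everything it read last time is the same (d5 unchanged, d9 unchanged) — cache 9 kept, no run.
  d16: re-examined; everything it read last time is the same (d11 unchanged, d10 unchanged) — cache 14 kept, no run.
  d18: re-examined; everything it read last time is the same (d16 unchanged, d13 unchanged) — cache 13 kept, no run.
  d20: re-examined; everything it read last time is the same (d18 unchanged, d5 unchanged) — cache 4 kept, no run.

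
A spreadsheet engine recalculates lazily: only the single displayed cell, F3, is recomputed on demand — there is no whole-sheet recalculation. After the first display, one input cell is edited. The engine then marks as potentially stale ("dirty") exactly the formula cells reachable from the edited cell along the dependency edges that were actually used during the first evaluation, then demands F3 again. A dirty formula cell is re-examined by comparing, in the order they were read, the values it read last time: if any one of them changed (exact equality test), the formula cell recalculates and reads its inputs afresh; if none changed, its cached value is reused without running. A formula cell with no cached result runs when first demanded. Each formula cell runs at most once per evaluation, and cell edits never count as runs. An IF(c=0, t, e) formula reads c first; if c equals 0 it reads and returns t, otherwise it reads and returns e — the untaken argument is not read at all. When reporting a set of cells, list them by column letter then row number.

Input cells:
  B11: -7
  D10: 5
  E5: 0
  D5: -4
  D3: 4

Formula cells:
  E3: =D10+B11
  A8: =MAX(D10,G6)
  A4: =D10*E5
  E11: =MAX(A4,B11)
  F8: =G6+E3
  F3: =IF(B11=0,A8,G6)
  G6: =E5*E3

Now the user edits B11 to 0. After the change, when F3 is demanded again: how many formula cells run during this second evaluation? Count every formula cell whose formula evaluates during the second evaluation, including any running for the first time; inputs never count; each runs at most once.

Formula cells that run: A8, E3, F3, G6 — 4 in total.
Key observation: a condition flipped, so demand reaches new nodes — A8 runs for the first time.

First evaluation (everything demanded from the output):
  E3 = 5 + -7 = -2
  G6 = 0 * -2 = 0
  F3 = IF(B11=0: B11=-7 -> else branch G6) = 0

Propagation after the edit:
  E3: runs — B11 -7->0; result 5.
  G6: runs — E3 -2->5; result 0 (same value as before).
  A8: demanded for the first time — runs, produces 5.
  F3: runs — B11 -7->0; result 5.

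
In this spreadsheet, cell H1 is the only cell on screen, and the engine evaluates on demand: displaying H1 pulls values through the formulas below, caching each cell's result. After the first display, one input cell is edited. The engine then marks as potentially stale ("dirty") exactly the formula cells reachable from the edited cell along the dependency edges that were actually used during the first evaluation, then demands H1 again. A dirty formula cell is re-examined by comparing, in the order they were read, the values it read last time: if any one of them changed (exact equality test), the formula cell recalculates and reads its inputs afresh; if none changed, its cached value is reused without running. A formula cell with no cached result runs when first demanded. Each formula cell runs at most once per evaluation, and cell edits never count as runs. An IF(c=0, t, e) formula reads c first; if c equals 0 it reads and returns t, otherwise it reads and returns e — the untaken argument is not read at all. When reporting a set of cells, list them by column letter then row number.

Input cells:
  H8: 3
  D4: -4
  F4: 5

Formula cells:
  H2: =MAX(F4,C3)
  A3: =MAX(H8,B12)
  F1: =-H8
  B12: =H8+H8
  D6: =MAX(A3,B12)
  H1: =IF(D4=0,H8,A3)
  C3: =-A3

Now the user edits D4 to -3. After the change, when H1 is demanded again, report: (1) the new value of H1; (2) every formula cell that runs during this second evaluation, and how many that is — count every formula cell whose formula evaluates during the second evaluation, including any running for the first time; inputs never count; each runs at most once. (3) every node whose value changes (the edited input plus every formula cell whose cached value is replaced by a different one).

H1 now evaluates to 6.
Run set: H1 (1 run).
Changed values: D4.

Initial pass — values computed on the first demand:
  B12 = 3 + 3 = 6
  A3 = MAX(3, 6) = 6
  H1 = IF(D4=0: D4=-4 -> else branch A3) = 6

Second demand — change propagation:
  H1: re-runs because D4 -4->-3; new result 6 (unchanged).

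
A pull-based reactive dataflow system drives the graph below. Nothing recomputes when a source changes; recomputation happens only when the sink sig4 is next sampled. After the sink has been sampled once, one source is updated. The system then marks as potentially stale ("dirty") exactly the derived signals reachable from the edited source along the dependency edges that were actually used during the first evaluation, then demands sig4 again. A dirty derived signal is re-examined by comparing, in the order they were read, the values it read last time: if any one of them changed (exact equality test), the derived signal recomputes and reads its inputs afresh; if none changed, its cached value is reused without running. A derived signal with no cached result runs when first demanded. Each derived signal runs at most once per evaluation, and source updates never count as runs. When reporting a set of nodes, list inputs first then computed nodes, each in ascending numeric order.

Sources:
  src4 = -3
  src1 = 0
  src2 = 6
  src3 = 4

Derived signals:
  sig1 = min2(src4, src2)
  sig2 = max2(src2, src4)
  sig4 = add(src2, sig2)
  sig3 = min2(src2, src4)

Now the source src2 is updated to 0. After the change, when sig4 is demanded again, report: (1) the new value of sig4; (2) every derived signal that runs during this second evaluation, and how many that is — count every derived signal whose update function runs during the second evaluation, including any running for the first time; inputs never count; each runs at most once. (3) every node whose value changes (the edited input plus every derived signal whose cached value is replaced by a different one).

First evaluation (everything demanded from the output):
  sig2 = max2(6, -3) = 6
  sig4 = add(6, 6) = 12

Propagation after the edit:
  sig2: runs — src2 6->0; result 0.
  sig4: runs — src2 6->0; sig2 6->0; result 0.

New value of sig4: 0.
Derived signals that run: sig2, sig4 — 2 in total.
Values that change: src2, sig2, sig4.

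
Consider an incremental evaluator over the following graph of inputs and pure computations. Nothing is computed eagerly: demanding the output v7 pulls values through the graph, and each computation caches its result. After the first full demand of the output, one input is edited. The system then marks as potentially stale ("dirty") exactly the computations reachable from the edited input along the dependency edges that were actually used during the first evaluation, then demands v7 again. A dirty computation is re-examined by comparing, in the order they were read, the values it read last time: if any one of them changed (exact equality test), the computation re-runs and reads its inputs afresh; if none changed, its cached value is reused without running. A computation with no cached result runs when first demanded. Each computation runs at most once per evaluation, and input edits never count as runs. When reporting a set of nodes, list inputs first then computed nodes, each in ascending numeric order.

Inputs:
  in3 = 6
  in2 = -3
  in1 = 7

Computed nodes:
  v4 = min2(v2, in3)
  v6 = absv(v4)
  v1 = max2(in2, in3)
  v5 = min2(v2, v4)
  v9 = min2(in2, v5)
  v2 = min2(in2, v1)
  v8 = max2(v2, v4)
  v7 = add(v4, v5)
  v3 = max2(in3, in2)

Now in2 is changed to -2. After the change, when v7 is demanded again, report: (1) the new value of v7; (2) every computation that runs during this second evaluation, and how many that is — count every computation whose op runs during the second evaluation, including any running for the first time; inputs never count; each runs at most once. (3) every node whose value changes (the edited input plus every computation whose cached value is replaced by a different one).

Initial pass — values computed on the first demand:
  v1 = max2(-3, 6) = 6
  v2 = min2(-3, 6) = -3
  v4 = min2(-3, 6) = -3
  v5 = min2(-3, -3) = -3
  v7 = add(-3, -3) = -6

Second demand — change propagation:
  v1: re-runs because in2 -3->-2; new result 6 (unchanged).
  v2: re-runs because in2 -3->-2; new result -2.
  v4: re-runs because v2 -3->-2; new result -2.
  v5: re-runs because v2 -3->-2; v4 -3->-2; new result -2.
  v7: re-runs because v4 -3->-2; v5 -3->-2; new result -4.

v7 now evaluates to -4.
Run set: v1, v2, v4, v5, v7 (5 run).
Changed values: in2, v2, v4, v5, v7.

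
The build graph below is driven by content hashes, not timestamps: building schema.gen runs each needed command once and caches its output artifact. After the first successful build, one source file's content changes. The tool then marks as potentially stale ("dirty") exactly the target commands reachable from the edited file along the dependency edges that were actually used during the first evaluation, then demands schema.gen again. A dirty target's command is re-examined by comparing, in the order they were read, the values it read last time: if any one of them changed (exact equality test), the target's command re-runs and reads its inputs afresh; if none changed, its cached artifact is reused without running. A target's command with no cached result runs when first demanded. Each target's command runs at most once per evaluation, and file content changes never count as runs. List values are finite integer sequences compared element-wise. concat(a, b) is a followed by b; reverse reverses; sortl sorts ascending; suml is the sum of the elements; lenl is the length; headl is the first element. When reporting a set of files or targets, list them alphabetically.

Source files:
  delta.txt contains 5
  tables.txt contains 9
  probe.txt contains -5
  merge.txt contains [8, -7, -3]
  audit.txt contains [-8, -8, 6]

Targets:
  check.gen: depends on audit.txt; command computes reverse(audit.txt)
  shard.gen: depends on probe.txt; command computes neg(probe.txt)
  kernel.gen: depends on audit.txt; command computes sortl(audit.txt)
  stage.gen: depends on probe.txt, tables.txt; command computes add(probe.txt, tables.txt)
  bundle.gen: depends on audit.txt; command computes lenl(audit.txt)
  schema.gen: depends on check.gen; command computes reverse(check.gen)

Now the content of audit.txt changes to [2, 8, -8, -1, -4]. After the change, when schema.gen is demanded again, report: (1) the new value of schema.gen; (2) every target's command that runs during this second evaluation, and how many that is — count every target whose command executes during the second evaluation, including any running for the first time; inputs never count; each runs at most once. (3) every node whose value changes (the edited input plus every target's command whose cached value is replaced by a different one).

schema.gen now evaluates to [2, 8, -8, -1, -4].
Run set: check.gen, schema.gen (2 run).
Changed values: audit.txt, check.gen, schema.gen.

Initial pass — values computed on the first demand:
  check.gen = reverse([-8, -8, 6]) = [6, -8, -8]
  schema.gen = reverse([6, -8, -8]) = [-8, -8, 6]

Second demand — change propagation:
  check.gen: re-runs because audit.txt [-8, -8, 6]->[2, 8, -8, -1, -4]; new result [-4, -1, -8, 8, 2].
  schema.gen: re-runs because check.gen [6, -8, -8]->[-4, -1, -8, 8, 2]; new result [2, 8, -8, -1, -4].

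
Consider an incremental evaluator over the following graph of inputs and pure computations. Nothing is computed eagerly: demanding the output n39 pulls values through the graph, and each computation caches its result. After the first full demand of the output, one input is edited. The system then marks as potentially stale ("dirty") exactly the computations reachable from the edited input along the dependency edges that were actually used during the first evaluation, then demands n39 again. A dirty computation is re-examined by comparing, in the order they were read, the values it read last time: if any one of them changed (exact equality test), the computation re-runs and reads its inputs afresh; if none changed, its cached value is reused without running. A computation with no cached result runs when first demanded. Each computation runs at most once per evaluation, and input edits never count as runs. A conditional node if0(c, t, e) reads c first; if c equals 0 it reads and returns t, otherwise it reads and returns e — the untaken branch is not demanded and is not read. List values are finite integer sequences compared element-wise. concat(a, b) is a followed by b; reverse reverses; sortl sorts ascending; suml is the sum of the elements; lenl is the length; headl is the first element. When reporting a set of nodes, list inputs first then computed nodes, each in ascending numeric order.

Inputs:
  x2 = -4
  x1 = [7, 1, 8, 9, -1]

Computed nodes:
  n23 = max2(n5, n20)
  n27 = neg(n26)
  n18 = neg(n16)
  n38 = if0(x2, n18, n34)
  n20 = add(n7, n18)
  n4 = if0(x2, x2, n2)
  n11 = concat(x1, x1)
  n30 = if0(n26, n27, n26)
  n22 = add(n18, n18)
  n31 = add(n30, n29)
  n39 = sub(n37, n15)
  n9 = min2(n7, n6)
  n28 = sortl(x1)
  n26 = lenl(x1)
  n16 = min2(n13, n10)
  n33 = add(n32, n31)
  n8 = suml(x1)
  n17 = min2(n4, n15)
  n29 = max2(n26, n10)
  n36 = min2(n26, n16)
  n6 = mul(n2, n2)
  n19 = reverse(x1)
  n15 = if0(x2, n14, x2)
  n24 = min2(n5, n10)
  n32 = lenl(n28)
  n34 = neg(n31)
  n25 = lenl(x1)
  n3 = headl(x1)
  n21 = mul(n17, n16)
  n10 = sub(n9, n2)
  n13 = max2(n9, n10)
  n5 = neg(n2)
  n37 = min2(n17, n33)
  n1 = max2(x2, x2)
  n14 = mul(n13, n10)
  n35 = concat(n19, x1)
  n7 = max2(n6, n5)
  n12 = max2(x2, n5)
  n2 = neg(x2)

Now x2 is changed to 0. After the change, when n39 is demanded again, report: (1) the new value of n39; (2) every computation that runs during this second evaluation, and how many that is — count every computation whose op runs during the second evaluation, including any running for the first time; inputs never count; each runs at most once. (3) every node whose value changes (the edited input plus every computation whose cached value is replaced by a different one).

n39 now evaluates to 0.
Run set: n2, n4, n5, n6, n7, n9, n10, n13, n14, n15, n17, n29, n31, n33, n37, n39 (16 run).
Changed values: x2, n2, n4, n5, n6, n7, n9, n10, n15, n17, n29, n31, n33, n37.
The important point: the flipped condition pulls in fresh nodes; n13, n14 run for the first time.

Initial pass — values computed on the first demand:
  n2 = neg(-4) = 4
  n4 = if0(x2=-4 -> else branch n2) = 4
  n5 = neg(4) = -4
  n6 = mul(4, 4) = 16
  n7 = max2(16, -4) = 16
  n9 = min2(16, 16) = 16
  n10 = sub(16, 4) = 12
  n15 = if0(x2=-4 -> else branch x2) = -4
  n17 = min2(4, -4) = -4
  n26 = lenl([7, 1, 8, 9, -1]) = 5
  n28 = sortl([7, 1, 8, 9, -1]) = [-1, 1, 7, 8, 9]
  n29 = max2(5, 12) = 12
  n30 = if0(n26=5 -> else branch n26) = 5
  n31 = add(5, 12) = 17
  n32 = lenl([-1, 1, 7, 8, 9]) = 5
  n33 = add(5, 17) = 22
  n37 = min2(-4, 22) = -4
  n39 = sub(-4, -4) = 0

Second demand — change propagation:
  n2: re-runs because x2 -4->0; new result 0.
  n4: re-runs because x2 -4->0; n2 4->0; new result 0.
  n5: re-runs because n2 4->0; new result 0.
  n6: re-runs because n2 4->0; n2 4->0; new result 0.
  n7: re-runs because n6 16->0; n5 -4->0; new result 0.
  n9: re-runs because n7 16->0; n6 16->0; new result 0.
  n10: re-runs because n9 16->0; n2 4->0; new result 0.
  n13: newly demanded (no cache) — executes and yields 0.
  n14: newly demanded (no cache) — executes and yields 0.
  n15: re-runs because x2 -4->0; x2 -4->0; new result 0.
  n17: re-runs because n4 4->0; n15 -4->0; new result 0.
  n29: re-runs because n10 12->0; new result 5.
  n31: re-runs because n29 12->5; new result 10.
  n33: re-runs because n31 17->10; new result 15.
  n37: re-runs because n17 -4->0; n33 22->15; new result 0.
  n39: re-runs because n37 -4->0; n15 -4->0; new result 0 (unchanged).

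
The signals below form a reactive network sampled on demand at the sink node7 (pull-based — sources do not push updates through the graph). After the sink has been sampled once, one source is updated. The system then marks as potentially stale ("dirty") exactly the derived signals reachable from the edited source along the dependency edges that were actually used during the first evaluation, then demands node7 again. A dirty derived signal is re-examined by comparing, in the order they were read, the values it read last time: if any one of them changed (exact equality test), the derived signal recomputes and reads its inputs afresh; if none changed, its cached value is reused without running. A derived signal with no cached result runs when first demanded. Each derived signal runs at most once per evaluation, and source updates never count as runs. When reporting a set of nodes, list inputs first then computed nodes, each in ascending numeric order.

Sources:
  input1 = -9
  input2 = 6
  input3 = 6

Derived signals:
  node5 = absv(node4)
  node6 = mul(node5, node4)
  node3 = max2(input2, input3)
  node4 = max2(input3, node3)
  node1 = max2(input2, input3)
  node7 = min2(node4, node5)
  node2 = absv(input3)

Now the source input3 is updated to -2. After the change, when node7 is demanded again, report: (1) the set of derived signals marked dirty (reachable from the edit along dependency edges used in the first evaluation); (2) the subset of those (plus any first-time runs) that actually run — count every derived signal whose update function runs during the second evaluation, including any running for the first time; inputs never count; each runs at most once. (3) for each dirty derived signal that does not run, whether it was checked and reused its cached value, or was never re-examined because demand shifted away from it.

Dirty set: node3, node4, node5, node7.
Run set: node3, node4 (2 run).
Re-examined without running (cache reused): node5, node7.
The important point: at node5 every value read last time is unchanged, so the dirty flag clears without a run.

Initial pass — values computed on the first demand:
  node3 = max2(6, 6) = 6
  node4 = max2(6, 6) = 6
  node5 = absv(6) = 6
  node7 = min2(6, 6) = 6

Second demand — change propagation:
  node3: re-runs because input3 6->-2; new result 6 (unchanged).
  node4: re-runs because input3 6->-2; new result 6 (unchanged).
  node5: re-examined; everything it read last time is the same (node4 unchanged) — cache 6 kept, no run.
  node7: re-examined; everything it read last time is the same (node4 unchanged, node5 unchanged) — cache 6 kept, no run.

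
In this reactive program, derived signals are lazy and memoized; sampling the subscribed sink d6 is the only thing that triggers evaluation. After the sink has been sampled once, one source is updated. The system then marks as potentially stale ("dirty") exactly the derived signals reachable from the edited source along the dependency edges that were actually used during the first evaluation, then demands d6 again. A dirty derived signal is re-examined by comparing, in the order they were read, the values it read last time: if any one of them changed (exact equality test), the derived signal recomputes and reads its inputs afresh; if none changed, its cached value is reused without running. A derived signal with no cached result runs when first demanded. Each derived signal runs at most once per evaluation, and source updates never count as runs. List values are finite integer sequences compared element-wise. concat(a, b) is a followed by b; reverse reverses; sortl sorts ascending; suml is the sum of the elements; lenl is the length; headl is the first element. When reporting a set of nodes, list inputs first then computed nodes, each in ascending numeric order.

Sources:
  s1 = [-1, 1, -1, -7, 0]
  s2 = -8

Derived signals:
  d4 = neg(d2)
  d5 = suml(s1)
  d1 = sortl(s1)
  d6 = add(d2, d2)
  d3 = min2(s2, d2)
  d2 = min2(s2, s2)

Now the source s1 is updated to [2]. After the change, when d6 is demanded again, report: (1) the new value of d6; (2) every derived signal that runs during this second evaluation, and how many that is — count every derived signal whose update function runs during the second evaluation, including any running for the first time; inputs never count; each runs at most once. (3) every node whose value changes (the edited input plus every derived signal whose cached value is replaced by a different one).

First demand of the output computes:
  d2 = min2(-8, -8) = -8
  d6 = add(-8, -8) = -16

After the edit, cleaning proceeds:
  s1 only reaches undemanded nodes; the second demand re-runs nothing.

Note the shortcut — s1 feeds only undemanded nodes, so no recomputation happens.

Demanding d6 again yields -16.
0 derived signals run: none.
The nodes whose values change: s1.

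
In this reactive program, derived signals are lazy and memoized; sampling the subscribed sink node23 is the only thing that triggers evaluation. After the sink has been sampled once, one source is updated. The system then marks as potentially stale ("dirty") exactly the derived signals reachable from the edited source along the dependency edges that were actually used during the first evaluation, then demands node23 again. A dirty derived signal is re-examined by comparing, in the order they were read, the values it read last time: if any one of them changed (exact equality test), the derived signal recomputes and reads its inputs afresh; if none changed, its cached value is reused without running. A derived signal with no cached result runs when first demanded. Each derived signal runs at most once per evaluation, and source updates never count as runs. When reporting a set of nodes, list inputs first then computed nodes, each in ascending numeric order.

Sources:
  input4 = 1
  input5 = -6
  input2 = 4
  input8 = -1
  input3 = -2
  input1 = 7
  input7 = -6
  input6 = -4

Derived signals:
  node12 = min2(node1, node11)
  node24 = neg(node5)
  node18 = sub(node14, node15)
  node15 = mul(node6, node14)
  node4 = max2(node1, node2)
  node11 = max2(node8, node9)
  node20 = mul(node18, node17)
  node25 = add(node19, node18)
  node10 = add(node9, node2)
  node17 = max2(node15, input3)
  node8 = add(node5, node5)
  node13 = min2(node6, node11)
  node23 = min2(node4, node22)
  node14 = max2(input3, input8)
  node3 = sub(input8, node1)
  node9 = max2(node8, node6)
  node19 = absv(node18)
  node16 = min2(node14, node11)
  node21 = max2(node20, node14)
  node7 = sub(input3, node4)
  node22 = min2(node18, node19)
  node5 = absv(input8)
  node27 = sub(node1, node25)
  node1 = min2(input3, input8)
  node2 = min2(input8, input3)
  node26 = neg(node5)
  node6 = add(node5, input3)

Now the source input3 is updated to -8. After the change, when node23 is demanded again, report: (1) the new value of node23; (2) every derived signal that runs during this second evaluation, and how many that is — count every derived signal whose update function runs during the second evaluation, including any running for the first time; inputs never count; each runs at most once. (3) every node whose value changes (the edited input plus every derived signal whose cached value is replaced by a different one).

First demand of the output computes:
  node1 = min2(-2, -1) = -2
  node2 = min2(-1, -2) = -2
  node4 = max2(-2, -2) = -2
  node5 = absv(-1) = 1
  node6 = add(1, -2) = -1
  node14 = max2(-2, -1) = -1
  node15 = mul(-1, -1) = 1
  node18 = sub(-1, 1) = -2
  node19 = absv(-2) = 2
  node22 = min2(-2, 2) = -2
  node23 = min2(-2, -2) = -2

After the edit, cleaning proceeds:
  node1: a read changed (input3 -2->-8) — executes, giving -8.
  node2: a read changed (input3 -2->-8) — executes, giving -8.
  node4: a read changed (node1 -2->-8; node2 -2->-8) — executes, giving -8.
  node6: a read changed (input3 -2->-8) — executes, giving -7.
  node14: a read changed (input3 -2->-8) — executes, giving -1 — identical to its old value.
  node15: a read changed (node6 -1->-7) — executes, giving 7.
  node18: a read changed (node15 1->7) — executes, giving -8.
  node19: a read changed (node18 -2->-8) — executes, giving 8.
  node22: a read changed (node18 -2->-8; node19 2->8) — executes, giving -8.
  node23: a read changed (node4 -2->-8; node22 -2->-8) — executes, giving -8.

Demanding node23 again yields -8.
10 derived signals run: node1, node2, node4, node6, node14, node15, node18, node19, node22, node23.
The nodes whose values change: input3, node1, node2, node4, node6, node15, node18, node19, node22, node23.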